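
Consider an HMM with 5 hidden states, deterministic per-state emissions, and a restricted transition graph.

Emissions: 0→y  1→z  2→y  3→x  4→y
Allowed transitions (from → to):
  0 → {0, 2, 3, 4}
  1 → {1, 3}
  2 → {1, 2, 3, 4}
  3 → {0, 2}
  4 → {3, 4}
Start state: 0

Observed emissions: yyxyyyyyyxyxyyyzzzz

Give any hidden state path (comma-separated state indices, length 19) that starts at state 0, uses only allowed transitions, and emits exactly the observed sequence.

  [0] y  {0,2,4}  => 0  start
  [1] y  {0,2,4}  => 4  0->4 ok
  [2] x  {3}  => 3  4->3 ok
  [3] y  {0,2,4}  => 0  3->0 ok
  [4] y  {0,2,4}  => 0  0->0 ok
  [5] y  {0,2,4}  => 4  0->4 ok
  [6] y  {0,2,4}  => 4  4->4 ok
  [7] y  {0,2,4}  => 4  4->4 ok
  [8] y  {0,2,4}  => 4  4->4 ok
  [9] x  {3}  => 3  4->3 ok
  [10] y  {0,2,4}  => 0  3->0 ok
  [11] x  {3}  => 3  0->3 ok
  [12] y  {0,2,4}  => 0  3->0 ok
  [13] y  {0,2,4}  => 0  0->0 ok
  [14] y  {0,2,4}  => 2  0->2 ok
  [15] z  {1}  => 1  2->1 ok
  [16] z  {1}  => 1  1->1 ok
  [17] z  {1}  => 1  1->1 ok
  [18] z  {1}  => 1  1->1 ok

0,4,3,0,0,4,4,4,4,3,0,3,0,0,2,1,1,1,1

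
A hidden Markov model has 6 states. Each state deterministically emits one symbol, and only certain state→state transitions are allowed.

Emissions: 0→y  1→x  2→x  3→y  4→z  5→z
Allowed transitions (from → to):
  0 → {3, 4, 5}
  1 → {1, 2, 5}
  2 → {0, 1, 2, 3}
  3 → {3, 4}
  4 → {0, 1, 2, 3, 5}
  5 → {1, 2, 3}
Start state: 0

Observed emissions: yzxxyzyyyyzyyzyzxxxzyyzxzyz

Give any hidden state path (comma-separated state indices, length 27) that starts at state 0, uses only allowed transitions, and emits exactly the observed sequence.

  t0 'y' -> {0,3}, take 0 (start)
  t1 'z' -> {4,5}, take 5 (0->5 ok)
  t2 'x' -> {1,2}, take 2 (5->2 ok)
  t3 'x' -> {1,2}, take 2 (2->2 ok)
  t4 'y' -> {0,3}, take 0 (2->0 ok)
  t5 'z' -> {4,5}, take 4 (0->4 ok)
  t6 'y' -> {0,3}, take 0 (4->0 ok)
  t7 'y' -> {0,3}, take 3 (0->3 ok)
  t8 'y' -> {0,3}, take 3 (3->3 ok)
  t9 'y' -> {0,3}, take 3 (3->3 ok)
  t10 'z' -> {4,5}, take 4 (3->4 ok)
  t11 'y' -> {0,3}, take 3 (4->3 ok)
  t12 'y' -> {0,3}, take 3 (3->3 ok)
  t13 'z' -> {4,5}, take 4 (3->4 ok)
  t14 'y' -> {0,3}, take 0 (4->0 ok)
  t15 'z' -> {4,5}, take 4 (0->4 ok)
  t16 'x' -> {1,2}, take 2 (4->2 ok)
  t17 'x' -> {1,2}, take 1 (2->1 ok)
  t18 'x' -> {1,2}, take 1 (1->1 ok)
  t19 'z' -> {4,5}, take 5 (1->5 ok)
  t20 'y' -> {0,3}, take 3 (5->3 ok)
  t21 'y' -> {0,3}, take 3 (3->3 ok)
  t22 'z' -> {4,5}, take 4 (3->4 ok)
  t23 'x' -> {1,2}, take 1 (4->1 ok)
  t24 'z' -> {4,5}, take 5 (1->5 ok)
  t25 'y' -> {0,3}, take 3 (5->3 ok)
  t26 'z' -> {4,5}, take 4 (3->4 ok)

0,5,2,2,0,4,0,3,3,3,4,3,3,4,0,4,2,1,1,5,3,3,4,1,5,3,4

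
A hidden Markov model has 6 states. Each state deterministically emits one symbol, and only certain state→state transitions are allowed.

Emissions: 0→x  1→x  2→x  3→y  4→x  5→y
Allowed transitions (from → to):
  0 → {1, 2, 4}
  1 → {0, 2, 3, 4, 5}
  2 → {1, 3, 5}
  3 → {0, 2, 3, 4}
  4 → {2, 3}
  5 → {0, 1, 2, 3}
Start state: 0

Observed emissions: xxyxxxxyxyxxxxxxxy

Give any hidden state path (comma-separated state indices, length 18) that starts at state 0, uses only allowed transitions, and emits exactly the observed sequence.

  pos 0: x in {0,1,2,4}, choose 0; start
  pos 1: x in {0,1,2,4}, choose 1; 0->1 ok
  pos 2: y in {3,5}, choose 5; 1->5 ok
  pos 3: x in {0,1,2,4}, choose 1; 5->1 ok
  pos 4: x in {0,1,2,4}, choose 0; 1->0 ok
  pos 5: x in {0,1,2,4}, choose 4; 0->4 ok
  pos 6: x in {0,1,2,4}, choose 2; 4->2 ok
  pos 7: y in {3,5}, choose 3; 2->3 ok
  pos 8: x in {0,1,2,4}, choose 2; 3->2 ok
  pos 9: y in {3,5}, choose 3; 2->3 ok
  pos 10: x in {0,1,2,4}, choose 2; 3->2 ok
  pos 11: x in {0,1,2,4}, choose 1; 2->1 ok
  pos 12: x in {0,1,2,4}, choose 0; 1->0 ok
  pos 13: x in {0,1,2,4}, choose 1; 0->1 ok
  pos 14: x in {0,1,2,4}, choose 2; 1->2 ok
  pos 15: x in {0,1,2,4}, choose 1; 2->1 ok
  pos 16: x in {0,1,2,4}, choose 4; 1->4 ok
  pos 17: y in {3,5}, choose 3; 4->3 ok

0,1,5,1,0,4,2,3,2,3,2,1,0,1,2,1,4,3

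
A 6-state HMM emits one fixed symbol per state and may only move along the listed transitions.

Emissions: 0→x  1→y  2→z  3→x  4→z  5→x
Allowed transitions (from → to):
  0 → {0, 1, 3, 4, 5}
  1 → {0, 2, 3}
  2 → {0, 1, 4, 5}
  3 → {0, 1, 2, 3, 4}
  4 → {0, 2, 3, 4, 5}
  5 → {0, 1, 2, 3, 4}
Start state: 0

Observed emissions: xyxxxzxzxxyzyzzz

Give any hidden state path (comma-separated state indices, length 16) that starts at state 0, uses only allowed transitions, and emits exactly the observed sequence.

0,1,0,5,0,4,3,2,0,3,1,2,1,2,4,4

  [0] x  {0,3,5}  => 0  start
  [1] y  {1}  => 1  0->1 ok
  [2] x  {0,3,5}  => 0  1->0 ok
  [3] x  {0,3,5}  => 5  0->5 ok
  [4] x  {0,3,5}  => 0  5->0 ok
  [5] z  {2,4}  => 4  0->4 ok
  [6] x  {0,3,5}  => 3  4->3 ok
  [7] z  {2,4}  => 2  3->2 ok
  [8] x  {0,3,5}  => 0  2->0 ok
  [9] x  {0,3,5}  => 3  0->3 ok
  [10] y  {1}  => 1  3->1 ok
  [11] z  {2,4}  => 2  1->2 ok
  [12] y  {1}  => 1  2->1 ok
  [13] z  {2,4}  => 2  1->2 ok
  [14] z  {2,4}  => 4  2->4 ok
  [15] z  {2,4}  => 4  4->4 ok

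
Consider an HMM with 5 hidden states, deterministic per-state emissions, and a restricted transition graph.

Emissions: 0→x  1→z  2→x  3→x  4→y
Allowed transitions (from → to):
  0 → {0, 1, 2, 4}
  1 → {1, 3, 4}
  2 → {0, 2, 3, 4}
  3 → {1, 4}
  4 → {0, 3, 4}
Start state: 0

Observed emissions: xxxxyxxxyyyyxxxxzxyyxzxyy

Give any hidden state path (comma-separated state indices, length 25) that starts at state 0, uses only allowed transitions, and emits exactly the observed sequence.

  pos 0: x in {0,2,3}, choose 0; start
  pos 1: x in {0,2,3}, choose 0; 0->0 ok
  pos 2: x in {0,2,3}, choose 2; 0->2 ok
  pos 3: x in {0,2,3}, choose 2; 2->2 ok
  pos 4: y in {4}, choose 4; 2->4 ok
  pos 5: x in {0,2,3}, choose 0; 4->0 ok
  pos 6: x in {0,2,3}, choose 0; 0->0 ok
  pos 7: x in {0,2,3}, choose 2; 0->2 ok
  pos 8: y in {4}, choose 4; 2->4 ok
  pos 9: y in {4}, choose 4; 4->4 ok
  pos 10: y in {4}, choose 4; 4->4 ok
  pos 11: y in {4}, choose 4; 4->4 ok
  pos 12: x in {0,2,3}, choose 0; 4->0 ok
  pos 13: x in {0,2,3}, choose 2; 0->2 ok
  pos 14: x in {0,2,3}, choose 2; 2->2 ok
  pos 15: x in {0,2,3}, choose 3; 2->3 ok
  pos 16: z in {1}, choose 1; 3->1 ok
  pos 17: x in {0,2,3}, choose 3; 1->3 ok
  pos 18: y in {4}, choose 4; 3->4 ok
  pos 19: y in {4}, choose 4; 4->4 ok
  pos 20: x in {0,2,3}, choose 0; 4->0 ok
  pos 21: z in {1}, choose 1; 0->1 ok
  pos 22: x in {0,2,3}, choose 3; 1->3 ok
  pos 23: y in {4}, choose 4; 3->4 ok
  pos 24: y in {4}, choose 4; 4->4 ok

0,0,2,2,4,0,0,2,4,4,4,4,0,2,2,3,1,3,4,4,0,1,3,4,4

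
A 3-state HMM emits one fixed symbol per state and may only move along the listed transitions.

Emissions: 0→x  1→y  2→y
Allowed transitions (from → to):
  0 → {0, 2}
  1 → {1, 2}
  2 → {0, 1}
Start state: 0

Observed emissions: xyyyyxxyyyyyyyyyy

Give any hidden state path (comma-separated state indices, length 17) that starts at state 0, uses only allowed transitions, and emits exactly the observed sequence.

  [0] x  {0}  => 0  start
  [1] y  {1,2}  => 2  0->2 ok
  [2] y  {1,2}  => 1  2->1 ok
  [3] y  {1,2}  => 1  1->1 ok
  [4] y  {1,2}  => 2  1->2 ok
  [5] x  {0}  => 0  2->0 ok
  [6] x  {0}  => 0  0->0 ok
  [7] y  {1,2}  => 2  0->2 ok
  [8] y  {1,2}  => 1  2->1 ok
  [9] y  {1,2}  => 1  1->1 ok
  [10] y  {1,2}  => 1  1->1 ok
  [11] y  {1,2}  => 2  1->2 ok
  [12] y  {1,2}  => 1  2->1 ok
  [13] y  {1,2}  => 2  1->2 ok
  [14] y  {1,2}  => 1  2->1 ok
  [15] y  {1,2}  => 1  1->1 ok
  [16] y  {1,2}  => 2  1->2 ok

0,2,1,1,2,0,0,2,1,1,1,2,1,2,1,1,2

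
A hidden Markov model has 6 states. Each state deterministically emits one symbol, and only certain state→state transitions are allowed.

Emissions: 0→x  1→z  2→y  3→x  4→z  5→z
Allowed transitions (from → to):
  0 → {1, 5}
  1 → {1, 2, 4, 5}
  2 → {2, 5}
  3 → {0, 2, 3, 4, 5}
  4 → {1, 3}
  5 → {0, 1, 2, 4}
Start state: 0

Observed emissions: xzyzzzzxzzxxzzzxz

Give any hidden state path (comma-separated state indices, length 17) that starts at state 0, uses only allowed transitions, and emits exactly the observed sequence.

  t0 'x' -> {0,3}, take 0 (start)
  t1 'z' -> {1,4,5}, take 1 (0->1 ok)
  t2 'y' -> {2}, take 2 (1->2 ok)
  t3 'z' -> {1,4,5}, take 5 (2->5 ok)
  t4 'z' -> {1,4,5}, take 1 (5->1 ok)
  t5 'z' -> {1,4,5}, take 1 (1->1 ok)
  t6 'z' -> {1,4,5}, take 5 (1->5 ok)
  t7 'x' -> {0,3}, take 0 (5->0 ok)
  t8 'z' -> {1,4,5}, take 5 (0->5 ok)
  t9 'z' -> {1,4,5}, take 4 (5->4 ok)
  t10 'x' -> {0,3}, take 3 (4->3 ok)
  t11 'x' -> {0,3}, take 3 (3->3 ok)
  t12 'z' -> {1,4,5}, take 5 (3->5 ok)
  t13 'z' -> {1,4,5}, take 1 (5->1 ok)
  t14 'z' -> {1,4,5}, take 4 (1->4 ok)
  t15 'x' -> {0,3}, take 3 (4->3 ok)
  t16 'z' -> {1,4,5}, take 4 (3->4 ok)

0,1,2,5,1,1,5,0,5,4,3,3,5,1,4,3,4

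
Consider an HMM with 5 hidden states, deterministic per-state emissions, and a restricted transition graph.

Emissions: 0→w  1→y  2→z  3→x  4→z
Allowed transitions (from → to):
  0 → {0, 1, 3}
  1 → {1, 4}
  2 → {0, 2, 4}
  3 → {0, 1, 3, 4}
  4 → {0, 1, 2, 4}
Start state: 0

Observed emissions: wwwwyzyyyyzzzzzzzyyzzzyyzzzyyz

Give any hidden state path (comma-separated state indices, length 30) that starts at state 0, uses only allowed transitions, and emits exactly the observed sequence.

  pos 0: w in {0}, choose 0; start
  pos 1: w in {0}, choose 0; 0->0 ok
  pos 2: w in {0}, choose 0; 0->0 ok
  pos 3: w in {0}, choose 0; 0->0 ok
  pos 4: y in {1}, choose 1; 0->1 ok
  pos 5: z in {2,4}, choose 4; 1->4 ok
  pos 6: y in {1}, choose 1; 4->1 ok
  pos 7: y in {1}, choose 1; 1->1 ok
  pos 8: y in {1}, choose 1; 1->1 ok
  pos 9: y in {1}, choose 1; 1->1 ok
  pos 10: z in {2,4}, choose 4; 1->4 ok
  pos 11: z in {2,4}, choose 4; 4->4 ok
  pos 12: z in {2,4}, choose 2; 4->2 ok
  pos 13: z in {2,4}, choose 2; 2->2 ok
  pos 14: z in {2,4}, choose 2; 2->2 ok
  pos 15: z in {2,4}, choose 2; 2->2 ok
  pos 16: z in {2,4}, choose 4; 2->4 ok
  pos 17: y in {1}, choose 1; 4->1 ok
  pos 18: y in {1}, choose 1; 1->1 ok
  pos 19: z in {2,4}, choose 4; 1->4 ok
  pos 20: z in {2,4}, choose 4; 4->4 ok
  pos 21: z in {2,4}, choose 4; 4->4 ok
  pos 22: y in {1}, choose 1; 4->1 ok
  pos 23: y in {1}, choose 1; 1->1 ok
  pos 24: z in {2,4}, choose 4; 1->4 ok
  pos 25: z in {2,4}, choose 4; 4->4 ok
  pos 26: z in {2,4}, choose 4; 4->4 ok
  pos 27: y in {1}, choose 1; 4->1 ok
  pos 28: y in {1}, choose 1; 1->1 ok
  pos 29: z in {2,4}, choose 4; 1->4 ok

0,0,0,0,1,4,1,1,1,1,4,4,2,2,2,2,4,1,1,4,4,4,1,1,4,4,4,1,1,4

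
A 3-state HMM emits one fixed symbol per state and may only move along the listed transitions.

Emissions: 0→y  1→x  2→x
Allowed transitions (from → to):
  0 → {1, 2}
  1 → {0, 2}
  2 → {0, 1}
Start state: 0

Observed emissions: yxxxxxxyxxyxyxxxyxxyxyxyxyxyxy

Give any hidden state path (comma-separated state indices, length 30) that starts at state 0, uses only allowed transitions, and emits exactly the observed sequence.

  [0] y  {0}  => 0  start
  [1] x  {1,2}  => 1  0->1 ok
  [2] x  {1,2}  => 2  1->2 ok
  [3] x  {1,2}  => 1  2->1 ok
  [4] x  {1,2}  => 2  1->2 ok
  [5] x  {1,2}  => 1  2->1 ok
  [6] x  {1,2}  => 2  1->2 ok
  [7] y  {0}  => 0  2->0 ok
  [8] x  {1,2}  => 1  0->1 ok
  [9] x  {1,2}  => 2  1->2 ok
  [10] y  {0}  => 0  2->0 ok
  [11] x  {1,2}  => 2  0->2 ok
  [12] y  {0}  => 0  2->0 ok
  [13] x  {1,2}  => 2  0->2 ok
  [14] x  {1,2}  => 1  2->1 ok
  [15] x  {1,2}  => 2  1->2 ok
  [16] y  {0}  => 0  2->0 ok
  [17] x  {1,2}  => 1  0->1 ok
  [18] x  {1,2}  => 2  1->2 ok
  [19] y  {0}  => 0  2->0 ok
  [20] x  {1,2}  => 2  0->2 ok
  [21] y  {0}  => 0  2->0 ok
  [22] x  {1,2}  => 1  0->1 ok
  [23] y  {0}  => 0  1->0 ok
  [24] x  {1,2}  => 1  0->1 ok
  [25] y  {0}  => 0  1->0 ok
  [26] x  {1,2}  => 2  0->2 ok
  [27] y  {0}  => 0  2->0 ok
  [28] x  {1,2}  => 2  0->2 ok
  [29] y  {0}  => 0  2->0 ok

0,1,2,1,2,1,2,0,1,2,0,2,0,2,1,2,0,1,2,0,2,0,1,0,1,0,2,0,2,0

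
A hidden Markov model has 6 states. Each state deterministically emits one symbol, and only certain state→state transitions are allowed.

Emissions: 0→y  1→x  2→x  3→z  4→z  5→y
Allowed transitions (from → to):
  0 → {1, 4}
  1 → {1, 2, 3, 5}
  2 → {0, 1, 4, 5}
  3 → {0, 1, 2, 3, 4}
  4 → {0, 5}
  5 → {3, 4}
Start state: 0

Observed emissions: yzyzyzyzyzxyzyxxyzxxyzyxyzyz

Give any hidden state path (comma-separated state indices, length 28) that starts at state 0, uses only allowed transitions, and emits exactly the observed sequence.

  pos 0: y in {0,5}, choose 0; start
  pos 1: z in {3,4}, choose 4; 0->4 ok
  pos 2: y in {0,5}, choose 5; 4->5 ok
  pos 3: z in {3,4}, choose 4; 5->4 ok
  pos 4: y in {0,5}, choose 5; 4->5 ok
  pos 5: z in {3,4}, choose 3; 5->3 ok
  pos 6: y in {0,5}, choose 0; 3->0 ok
  pos 7: z in {3,4}, choose 4; 0->4 ok
  pos 8: y in {0,5}, choose 5; 4->5 ok
  pos 9: z in {3,4}, choose 3; 5->3 ok
  pos 10: x in {1,2}, choose 2; 3->2 ok
  pos 11: y in {0,5}, choose 0; 2->0 ok
  pos 12: z in {3,4}, choose 4; 0->4 ok
  pos 13: y in {0,5}, choose 0; 4->0 ok
  pos 14: x in {1,2}, choose 1; 0->1 ok
  pos 15: x in {1,2}, choose 1; 1->1 ok
  pos 16: y in {0,5}, choose 5; 1->5 ok
  pos 17: z in {3,4}, choose 3; 5->3 ok
  pos 18: x in {1,2}, choose 2; 3->2 ok
  pos 19: x in {1,2}, choose 1; 2->1 ok
  pos 20: y in {0,5}, choose 5; 1->5 ok
  pos 21: z in {3,4}, choose 4; 5->4 ok
  pos 22: y in {0,5}, choose 0; 4->0 ok
  pos 23: x in {1,2}, choose 1; 0->1 ok
  pos 24: y in {0,5}, choose 5; 1->5 ok
  pos 25: z in {3,4}, choose 4; 5->4 ok
  pos 26: y in {0,5}, choose 0; 4->0 ok
  pos 27: z in {3,4}, choose 4; 0->4 ok

0,4,5,4,5,3,0,4,5,3,2,0,4,0,1,1,5,3,2,1,5,4,0,1,5,4,0,4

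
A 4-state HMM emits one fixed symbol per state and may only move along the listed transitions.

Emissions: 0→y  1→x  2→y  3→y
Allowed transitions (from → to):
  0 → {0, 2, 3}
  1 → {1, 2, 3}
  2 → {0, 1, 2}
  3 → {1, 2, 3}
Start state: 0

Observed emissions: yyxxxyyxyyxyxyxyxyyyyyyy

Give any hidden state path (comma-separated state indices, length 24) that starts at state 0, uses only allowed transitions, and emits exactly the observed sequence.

  0: obs=y cand={0,2,3} pick 0 [start]
  1: obs=y cand={0,2,3} pick 3 [0->3 ok]
  2: obs=x cand={1} pick 1 [3->1 ok]
  3: obs=x cand={1} pick 1 [1->1 ok]
  4: obs=x cand={1} pick 1 [1->1 ok]
  5: obs=y cand={0,2,3} pick 3 [1->3 ok]
  6: obs=y cand={0,2,3} pick 2 [3->2 ok]
  7: obs=x cand={1} pick 1 [2->1 ok]
  8: obs=y cand={0,2,3} pick 3 [1->3 ok]
  9: obs=y cand={0,2,3} pick 3 [3->3 ok]
  10: obs=x cand={1} pick 1 [3->1 ok]
  11: obs=y cand={0,2,3} pick 2 [1->2 ok]
  12: obs=x cand={1} pick 1 [2->1 ok]
  13: obs=y cand={0,2,3} pick 3 [1->3 ok]
  14: obs=x cand={1} pick 1 [3->1 ok]
  15: obs=y cand={0,2,3} pick 3 [1->3 ok]
  16: obs=x cand={1} pick 1 [3->1 ok]
  17: obs=y cand={0,2,3} pick 2 [1->2 ok]
  18: obs=y cand={0,2,3} pick 2 [2->2 ok]
  19: obs=y cand={0,2,3} pick 0 [2->0 ok]
  20: obs=y cand={0,2,3} pick 3 [0->3 ok]
  21: obs=y cand={0,2,3} pick 2 [3->2 ok]
  22: obs=y cand={0,2,3} pick 0 [2->0 ok]
  23: obs=y cand={0,2,3} pick 3 [0->3 ok]

0,3,1,1,1,3,2,1,3,3,1,2,1,3,1,3,1,2,2,0,3,2,0,3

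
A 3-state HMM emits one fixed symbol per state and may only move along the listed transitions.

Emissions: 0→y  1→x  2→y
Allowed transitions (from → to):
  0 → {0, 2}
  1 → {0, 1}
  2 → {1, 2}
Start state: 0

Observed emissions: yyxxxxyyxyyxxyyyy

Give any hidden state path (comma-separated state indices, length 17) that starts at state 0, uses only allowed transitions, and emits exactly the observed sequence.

  0: obs=y cand={0,2} pick 0 [start]
  1: obs=y cand={0,2} pick 2 [0->2 ok]
  2: obs=x cand={1} pick 1 [2->1 ok]
  3: obs=x cand={1} pick 1 [1->1 ok]
  4: obs=x cand={1} pick 1 [1->1 ok]
  5: obs=x cand={1} pick 1 [1->1 ok]
  6: obs=y cand={0,2} pick 0 [1->0 ok]
  7: obs=y cand={0,2} pick 2 [0->2 ok]
  8: obs=x cand={1} pick 1 [2->1 ok]
  9: obs=y cand={0,2} pick 0 [1->0 ok]
  10: obs=y cand={0,2} pick 2 [0->2 ok]
  11: obs=x cand={1} pick 1 [2->1 ok]
  12: obs=x cand={1} pick 1 [1->1 ok]
  13: obs=y cand={0,2} pick 0 [1->0 ok]
  14: obs=y cand={0,2} pick 0 [0->0 ok]
  15: obs=y cand={0,2} pick 2 [0->2 ok]
  16: obs=y cand={0,2} pick 2 [2->2 ok]

0,2,1,1,1,1,0,2,1,0,2,1,1,0,0,2,2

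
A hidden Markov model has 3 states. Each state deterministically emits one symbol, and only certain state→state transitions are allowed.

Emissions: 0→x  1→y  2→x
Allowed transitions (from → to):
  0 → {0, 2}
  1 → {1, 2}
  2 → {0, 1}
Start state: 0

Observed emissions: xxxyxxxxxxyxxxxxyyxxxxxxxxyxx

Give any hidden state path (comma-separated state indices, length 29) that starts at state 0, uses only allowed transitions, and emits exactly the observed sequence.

0,0,2,1,2,0,0,0,0,2,1,2,0,2,0,2,1,1,2,0,2,0,0,2,0,2,1,2,0

  t0 'x' -> {0,2}, take 0 (start)
  t1 'x' -> {0,2}, take 0 (0->0 ok)
  t2 'x' -> {0,2}, take 2 (0->2 ok)
  t3 'y' -> {1}, take 1 (2->1 ok)
  t4 'x' -> {0,2}, take 2 (1->2 ok)
  t5 'x' -> {0,2}, take 0 (2->0 ok)
  t6 'x' -> {0,2}, take 0 (0->0 ok)
  t7 'x' -> {0,2}, take 0 (0->0 ok)
  t8 'x' -> {0,2}, take 0 (0->0 ok)
  t9 'x' -> {0,2}, take 2 (0->2 ok)
  t10 'y' -> {1}, take 1 (2->1 ok)
  t11 'x' -> {0,2}, take 2 (1->2 ok)
  t12 'x' -> {0,2}, take 0 (2->0 ok)
  t13 'x' -> {0,2}, take 2 (0->2 ok)
  t14 'x' -> {0,2}, take 0 (2->0 ok)
  t15 'x' -> {0,2}, take 2 (0->2 ok)
  t16 'y' -> {1}, take 1 (2->1 ok)
  t17 'y' -> {1}, take 1 (1->1 ok)
  t18 'x' -> {0,2}, take 2 (1->2 ok)
  t19 'x' -> {0,2}, take 0 (2->0 ok)
  t20 'x' -> {0,2}, take 2 (0->2 ok)
  t21 'x' -> {0,2}, take 0 (2->0 ok)
  t22 'x' -> {0,2}, take 0 (0->0 ok)
  t23 'x' -> {0,2}, take 2 (0->2 ok)
  t24 'x' -> {0,2}, take 0 (2->0 ok)
  t25 'x' -> {0,2}, take 2 (0->2 ok)
  t26 'y' -> {1}, take 1 (2->1 ok)
  t27 'x' -> {0,2}, take 2 (1->2 ok)
  t28 'x' -> {0,2}, take 0 (2->0 ok)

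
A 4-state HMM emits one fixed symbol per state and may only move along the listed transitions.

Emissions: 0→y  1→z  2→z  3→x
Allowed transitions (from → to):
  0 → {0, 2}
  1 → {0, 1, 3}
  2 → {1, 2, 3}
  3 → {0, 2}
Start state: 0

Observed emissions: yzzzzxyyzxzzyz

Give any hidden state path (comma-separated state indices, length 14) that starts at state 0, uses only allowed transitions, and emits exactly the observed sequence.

0,2,2,2,2,3,0,0,2,3,2,1,0,2

  [0] y  {0}  => 0  start
  [1] z  {1,2}  => 2  0->2 ok
  [2] z  {1,2}  => 2  2->2 ok
  [3] z  {1,2}  => 2  2->2 ok
  [4] z  {1,2}  => 2  2->2 ok
  [5] x  {3}  => 3  2->3 ok
  [6] y  {0}  => 0  3->0 ok
  [7] y  {0}  => 0  0->0 ok
  [8] z  {1,2}  => 2  0->2 ok
  [9] x  {3}  => 3  2->3 ok
  [10] z  {1,2}  => 2  3->2 ok
  [11] z  {1,2}  => 1  2->1 ok
  [12] y  {0}  => 0  1->0 ok
  [13] z  {1,2}  => 2  0->2 ok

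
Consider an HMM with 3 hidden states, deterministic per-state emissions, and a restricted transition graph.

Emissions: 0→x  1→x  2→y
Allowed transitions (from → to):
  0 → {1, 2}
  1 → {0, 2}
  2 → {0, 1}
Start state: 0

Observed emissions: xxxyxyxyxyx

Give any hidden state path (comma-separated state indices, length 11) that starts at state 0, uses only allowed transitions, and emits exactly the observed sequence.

0,1,0,2,1,2,0,2,0,2,0

  [0] x  {0,1}  => 0  start
  [1] x  {0,1}  => 1  0->1 ok
  [2] x  {0,1}  => 0  1->0 ok
  [3] y  {2}  => 2  0->2 ok
  [4] x  {0,1}  => 1  2->1 ok
  [5] y  {2}  => 2  1->2 ok
  [6] x  {0,1}  => 0  2->0 ok
  [7] y  {2}  => 2  0->2 ok
  [8] x  {0,1}  => 0  2->0 ok
  [9] y  {2}  => 2  0->2 ok
  [10] x  {0,1}  => 0  2->0 ok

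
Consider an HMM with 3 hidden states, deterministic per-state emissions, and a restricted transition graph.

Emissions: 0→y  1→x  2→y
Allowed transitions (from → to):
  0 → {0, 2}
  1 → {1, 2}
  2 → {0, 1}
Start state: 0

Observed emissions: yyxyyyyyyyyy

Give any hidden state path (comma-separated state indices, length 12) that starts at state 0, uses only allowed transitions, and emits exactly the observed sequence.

  t0 'y' -> {0,2}, take 0 (start)
  t1 'y' -> {0,2}, take 2 (0->2 ok)
  t2 'x' -> {1}, take 1 (2->1 ok)
  t3 'y' -> {0,2}, take 2 (1->2 ok)
  t4 'y' -> {0,2}, take 0 (2->0 ok)
  t5 'y' -> {0,2}, take 0 (0->0 ok)
  t6 'y' -> {0,2}, take 2 (0->2 ok)
  t7 'y' -> {0,2}, take 0 (2->0 ok)
  t8 'y' -> {0,2}, take 2 (0->2 ok)
  t9 'y' -> {0,2}, take 0 (2->0 ok)
  t10 'y' -> {0,2}, take 2 (0->2 ok)
  t11 'y' -> {0,2}, take 0 (2->0 ok)

0,2,1,2,0,0,2,0,2,0,2,0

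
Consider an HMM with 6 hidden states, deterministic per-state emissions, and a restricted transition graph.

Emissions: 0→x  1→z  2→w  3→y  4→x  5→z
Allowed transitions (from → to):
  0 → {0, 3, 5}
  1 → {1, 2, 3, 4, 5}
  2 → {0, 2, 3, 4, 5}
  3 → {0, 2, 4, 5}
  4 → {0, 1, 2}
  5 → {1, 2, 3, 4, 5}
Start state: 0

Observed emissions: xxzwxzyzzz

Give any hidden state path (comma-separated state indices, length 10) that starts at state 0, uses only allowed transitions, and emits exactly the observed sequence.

  [0] x  {0,4}  => 0  start
  [1] x  {0,4}  => 0  0->0 ok
  [2] z  {1,5}  => 5  0->5 ok
  [3] w  {2}  => 2  5->2 ok
  [4] x  {0,4}  => 0  2->0 ok
  [5] z  {1,5}  => 5  0->5 ok
  [6] y  {3}  => 3  5->3 ok
  [7] z  {1,5}  => 5  3->5 ok
  [8] z  {1,5}  => 1  5->1 ok
  [9] z  {1,5}  => 1  1->1 ok

0,0,5,2,0,5,3,5,1,1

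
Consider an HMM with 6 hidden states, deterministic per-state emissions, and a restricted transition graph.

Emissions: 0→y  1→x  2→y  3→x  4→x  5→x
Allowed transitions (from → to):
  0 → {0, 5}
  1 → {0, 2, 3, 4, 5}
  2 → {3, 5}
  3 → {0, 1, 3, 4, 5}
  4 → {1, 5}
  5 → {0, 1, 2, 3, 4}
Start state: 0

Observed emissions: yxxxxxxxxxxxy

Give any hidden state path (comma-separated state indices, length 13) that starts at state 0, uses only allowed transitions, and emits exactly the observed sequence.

0,5,3,3,3,1,5,3,3,4,5,3,0

  0: obs=y cand={0,2} pick 0 [start]
  1: obs=x cand={1,3,4,5} pick 5 [0->5 ok]
  2: obs=x cand={1,3,4,5} pick 3 [5->3 ok]
  3: obs=x cand={1,3,4,5} pick 3 [3->3 ok]
  4: obs=x cand={1,3,4,5} pick 3 [3->3 ok]
  5: obs=x cand={1,3,4,5} pick 1 [3->1 ok]
  6: obs=x cand={1,3,4,5} pick 5 [1->5 ok]
  7: obs=x cand={1,3,4,5} pick 3 [5->3 ok]
  8: obs=x cand={1,3,4,5} pick 3 [3->3 ok]
  9: obs=x cand={1,3,4,5} pick 4 [3->4 ok]
  10: obs=x cand={1,3,4,5} pick 5 [4->5 ok]
  11: obs=x cand={1,3,4,5} pick 3 [5->3 ok]
  12: obs=y cand={0,2} pick 0 [3->0 ok]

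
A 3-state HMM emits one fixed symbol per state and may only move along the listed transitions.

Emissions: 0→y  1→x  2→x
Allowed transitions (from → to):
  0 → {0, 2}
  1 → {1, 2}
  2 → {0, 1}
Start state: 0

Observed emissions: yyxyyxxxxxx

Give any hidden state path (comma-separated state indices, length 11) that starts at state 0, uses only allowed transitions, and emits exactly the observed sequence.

  0: obs=y cand={0} pick 0 [start]
  1: obs=y cand={0} pick 0 [0->0 ok]
  2: obs=x cand={1,2} pick 2 [0->2 ok]
  3: obs=y cand={0} pick 0 [2->0 ok]
  4: obs=y cand={0} pick 0 [0->0 ok]
  5: obs=x cand={1,2} pick 2 [0->2 ok]
  6: obs=x cand={1,2} pick 1 [2->1 ok]
  7: obs=x cand={1,2} pick 1 [1->1 ok]
  8: obs=x cand={1,2} pick 2 [1->2 ok]
  9: obs=x cand={1,2} pick 1 [2->1 ok]
  10: obs=x cand={1,2} pick 1 [1->1 ok]

0,0,2,0,0,2,1,1,2,1,1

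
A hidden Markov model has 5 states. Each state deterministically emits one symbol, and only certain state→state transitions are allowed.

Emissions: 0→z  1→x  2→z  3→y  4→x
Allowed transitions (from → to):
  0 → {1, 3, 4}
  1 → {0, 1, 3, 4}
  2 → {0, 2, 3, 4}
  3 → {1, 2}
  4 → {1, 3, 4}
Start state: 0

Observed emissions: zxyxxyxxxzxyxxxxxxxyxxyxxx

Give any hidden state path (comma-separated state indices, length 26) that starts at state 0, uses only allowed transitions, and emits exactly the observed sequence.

  t0 'z' -> {0,2}, take 0 (start)
  t1 'x' -> {1,4}, take 1 (0->1 ok)
  t2 'y' -> {3}, take 3 (1->3 ok)
  t3 'x' -> {1,4}, take 1 (3->1 ok)
  t4 'x' -> {1,4}, take 1 (1->1 ok)
  t5 'y' -> {3}, take 3 (1->3 ok)
  t6 'x' -> {1,4}, take 1 (3->1 ok)
  t7 'x' -> {1,4}, take 4 (1->4 ok)
  t8 'x' -> {1,4}, take 1 (4->1 ok)
  t9 'z' -> {0,2}, take 0 (1->0 ok)
  t10 'x' -> {1,4}, take 4 (0->4 ok)
  t11 'y' -> {3}, take 3 (4->3 ok)
  t12 'x' -> {1,4}, take 1 (3->1 ok)
  t13 'x' -> {1,4}, take 4 (1->4 ok)
  t14 'x' -> {1,4}, take 4 (4->4 ok)
  t15 'x' -> {1,4}, take 1 (4->1 ok)
  t16 'x' -> {1,4}, take 1 (1->1 ok)
  t17 'x' -> {1,4}, take 4 (1->4 ok)
  t18 'x' -> {1,4}, take 1 (4->1 ok)
  t19 'y' -> {3}, take 3 (1->3 ok)
  t20 'x' -> {1,4}, take 1 (3->1 ok)
  t21 'x' -> {1,4}, take 1 (1->1 ok)
  t22 'y' -> {3}, take 3 (1->3 ok)
  t23 'x' -> {1,4}, take 1 (3->1 ok)
  t24 'x' -> {1,4}, take 1 (1->1 ok)
  t25 'x' -> {1,4}, take 4 (1->4 ok)

0,1,3,1,1,3,1,4,1,0,4,3,1,4,4,1,1,4,1,3,1,1,3,1,1,4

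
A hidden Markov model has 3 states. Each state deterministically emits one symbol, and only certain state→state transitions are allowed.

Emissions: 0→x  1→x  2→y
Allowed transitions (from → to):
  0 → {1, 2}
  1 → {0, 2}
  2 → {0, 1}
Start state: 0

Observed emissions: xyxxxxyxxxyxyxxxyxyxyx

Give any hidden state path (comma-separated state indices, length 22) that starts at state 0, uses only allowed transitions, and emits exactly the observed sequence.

0,2,1,0,1,0,2,1,0,1,2,1,2,1,0,1,2,0,2,0,2,1

  t0 'x' -> {0,1}, take 0 (start)
  t1 'y' -> {2}, take 2 (0->2 ok)
  t2 'x' -> {0,1}, take 1 (2->1 ok)
  t3 'x' -> {0,1}, take 0 (1->0 ok)
  t4 'x' -> {0,1}, take 1 (0->1 ok)
  t5 'x' -> {0,1}, take 0 (1->0 ok)
  t6 'y' -> {2}, take 2 (0->2 ok)
  t7 'x' -> {0,1}, take 1 (2->1 ok)
  t8 'x' -> {0,1}, take 0 (1->0 ok)
  t9 'x' -> {0,1}, take 1 (0->1 ok)
  t10 'y' -> {2}, take 2 (1->2 ok)
  t11 'x' -> {0,1}, take 1 (2->1 ok)
  t12 'y' -> {2}, take 2 (1->2 ok)
  t13 'x' -> {0,1}, take 1 (2->1 ok)
  t14 'x' -> {0,1}, take 0 (1->0 ok)
  t15 'x' -> {0,1}, take 1 (0->1 ok)
  t16 'y' -> {2}, take 2 (1->2 ok)
  t17 'x' -> {0,1}, take 0 (2->0 ok)
  t18 'y' -> {2}, take 2 (0->2 ok)
  t19 'x' -> {0,1}, take 0 (2->0 ok)
  t20 'y' -> {2}, take 2 (0->2 ok)
  t21 'x' -> {0,1}, take 1 (2->1 ok)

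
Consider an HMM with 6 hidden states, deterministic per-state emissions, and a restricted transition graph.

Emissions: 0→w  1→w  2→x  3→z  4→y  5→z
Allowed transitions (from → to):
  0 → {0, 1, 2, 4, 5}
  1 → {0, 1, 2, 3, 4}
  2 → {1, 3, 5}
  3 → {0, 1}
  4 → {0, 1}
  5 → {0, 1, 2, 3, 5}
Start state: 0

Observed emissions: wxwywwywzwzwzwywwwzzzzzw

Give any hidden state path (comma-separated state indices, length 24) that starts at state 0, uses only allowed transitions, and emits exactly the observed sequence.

0,2,1,4,1,0,4,1,3,1,3,1,3,1,4,0,0,0,5,5,5,5,3,0

  t0 'w' -> {0,1}, take 0 (start)
  t1 'x' -> {2}, take 2 (0->2 ok)
  t2 'w' -> {0,1}, take 1 (2->1 ok)
  t3 'y' -> {4}, take 4 (1->4 ok)
  t4 'w' -> {0,1}, take 1 (4->1 ok)
  t5 'w' -> {0,1}, take 0 (1->0 ok)
  t6 'y' -> {4}, take 4 (0->4 ok)
  t7 'w' -> {0,1}, take 1 (4->1 ok)
  t8 'z' -> {3,5}, take 3 (1->3 ok)
  t9 'w' -> {0,1}, take 1 (3->1 ok)
  t10 'z' -> {3,5}, take 3 (1->3 ok)
  t11 'w' -> {0,1}, take 1 (3->1 ok)
  t12 'z' -> {3,5}, take 3 (1->3 ok)
  t13 'w' -> {0,1}, take 1 (3->1 ok)
  t14 'y' -> {4}, take 4 (1->4 ok)
  t15 'w' -> {0,1}, take 0 (4->0 ok)
  t16 'w' -> {0,1}, take 0 (0->0 ok)
  t17 'w' -> {0,1}, take 0 (0->0 ok)
  t18 'z' -> {3,5}, take 5 (0->5 ok)
  t19 'z' -> {3,5}, take 5 (5->5 ok)
  t20 'z' -> {3,5}, take 5 (5->5 ok)
  t21 'z' -> {3,5}, take 5 (5->5 ok)
  t22 'z' -> {3,5}, take 3 (5->3 ok)
  t23 'w' -> {0,1}, take 0 (3->0 ok)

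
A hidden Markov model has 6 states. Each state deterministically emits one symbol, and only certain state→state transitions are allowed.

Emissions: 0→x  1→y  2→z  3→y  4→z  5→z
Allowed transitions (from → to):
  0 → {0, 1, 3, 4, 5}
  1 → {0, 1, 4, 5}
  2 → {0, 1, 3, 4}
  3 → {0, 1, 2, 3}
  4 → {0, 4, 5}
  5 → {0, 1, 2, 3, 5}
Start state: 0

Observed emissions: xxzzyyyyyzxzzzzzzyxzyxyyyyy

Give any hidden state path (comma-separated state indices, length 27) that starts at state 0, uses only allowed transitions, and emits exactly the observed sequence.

0,0,4,5,3,1,1,1,1,4,0,4,4,4,4,5,2,3,0,5,3,0,3,3,3,3,1

  pos 0: x in {0}, choose 0; start
  pos 1: x in {0}, choose 0; 0->0 ok
  pos 2: z in {2,4,5}, choose 4; 0->4 ok
  pos 3: z in {2,4,5}, choose 5; 4->5 ok
  pos 4: y in {1,3}, choose 3; 5->3 ok
  pos 5: y in {1,3}, choose 1; 3->1 ok
  pos 6: y in {1,3}, choose 1; 1->1 ok
  pos 7: y in {1,3}, choose 1; 1->1 ok
  pos 8: y in {1,3}, choose 1; 1->1 ok
  pos 9: z in {2,4,5}, choose 4; 1->4 ok
  pos 10: x in {0}, choose 0; 4->0 ok
  pos 11: z in {2,4,5}, choose 4; 0->4 ok
  pos 12: z in {2,4,5}, choose 4; 4->4 ok
  pos 13: z in {2,4,5}, choose 4; 4->4 ok
  pos 14: z in {2,4,5}, choose 4; 4->4 ok
  pos 15: z in {2,4,5}, choose 5; 4->5 ok
  pos 16: z in {2,4,5}, choose 2; 5->2 ok
  pos 17: y in {1,3}, choose 3; 2->3 ok
  pos 18: x in {0}, choose 0; 3->0 ok
  pos 19: z in {2,4,5}, choose 5; 0->5 ok
  pos 20: y in {1,3}, choose 3; 5->3 ok
  pos 21: x in {0}, choose 0; 3->0 ok
  pos 22: y in {1,3}, choose 3; 0->3 ok
  pos 23: y in {1,3}, choose 3; 3->3 ok
  pos 24: y in {1,3}, choose 3; 3->3 ok
  pos 25: y in {1,3}, choose 3; 3->3 ok
  pos 26: y in {1,3}, choose 1; 3->1 ok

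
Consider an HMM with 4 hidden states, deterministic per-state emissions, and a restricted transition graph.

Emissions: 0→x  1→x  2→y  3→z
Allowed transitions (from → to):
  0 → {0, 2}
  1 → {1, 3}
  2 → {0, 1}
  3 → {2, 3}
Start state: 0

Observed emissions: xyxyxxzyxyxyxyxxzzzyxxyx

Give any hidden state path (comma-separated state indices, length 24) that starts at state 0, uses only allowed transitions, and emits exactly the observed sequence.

0,2,0,2,1,1,3,2,0,2,0,2,0,2,1,1,3,3,3,2,0,0,2,0

  t0 'x' -> {0,1}, take 0 (start)
  t1 'y' -> {2}, take 2 (0->2 ok)
  t2 'x' -> {0,1}, take 0 (2->0 ok)
  t3 'y' -> {2}, take 2 (0->2 ok)
  t4 'x' -> {0,1}, take 1 (2->1 ok)
  t5 'x' -> {0,1}, take 1 (1->1 ok)
  t6 'z' -> {3}, take 3 (1->3 ok)
  t7 'y' -> {2}, take 2 (3->2 ok)
  t8 'x' -> {0,1}, take 0 (2->0 ok)
  t9 'y' -> {2}, take 2 (0->2 ok)
  t10 'x' -> {0,1}, take 0 (2->0 ok)
  t11 'y' -> {2}, take 2 (0->2 ok)
  t12 'x' -> {0,1}, take 0 (2->0 ok)
  t13 'y' -> {2}, take 2 (0->2 ok)
  t14 'x' -> {0,1}, take 1 (2->1 ok)
  t15 'x' -> {0,1}, take 1 (1->1 ok)
  t16 'z' -> {3}, take 3 (1->3 ok)
  t17 'z' -> {3}, take 3 (3->3 ok)
  t18 'z' -> {3}, take 3 (3->3 ok)
  t19 'y' -> {2}, take 2 (3->2 ok)
  t20 'x' -> {0,1}, take 0 (2->0 ok)
  t21 'x' -> {0,1}, take 0 (0->0 ok)
  t22 'y' -> {2}, take 2 (0->2 ok)
  t23 'x' -> {0,1}, take 0 (2->0 ok)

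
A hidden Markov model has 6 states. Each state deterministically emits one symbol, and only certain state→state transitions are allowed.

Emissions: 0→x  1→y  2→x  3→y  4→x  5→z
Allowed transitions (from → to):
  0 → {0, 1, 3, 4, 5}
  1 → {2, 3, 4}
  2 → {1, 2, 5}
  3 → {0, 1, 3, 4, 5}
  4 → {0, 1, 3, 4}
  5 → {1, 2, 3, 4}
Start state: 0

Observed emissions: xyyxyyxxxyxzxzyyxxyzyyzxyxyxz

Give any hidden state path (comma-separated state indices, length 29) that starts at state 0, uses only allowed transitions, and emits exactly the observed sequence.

0,3,3,4,3,3,4,4,0,1,2,5,2,5,3,3,0,0,3,5,1,3,5,4,3,4,1,2,5

  pos 0: x in {0,2,4}, choose 0; start
  pos 1: y in {1,3}, choose 3; 0->3 ok
  pos 2: y in {1,3}, choose 3; 3->3 ok
  pos 3: x in {0,2,4}, choose 4; 3->4 ok
  pos 4: y in {1,3}, choose 3; 4->3 ok
  pos 5: y in {1,3}, choose 3; 3->3 ok
  pos 6: x in {0,2,4}, choose 4; 3->4 ok
  pos 7: x in {0,2,4}, choose 4; 4->4 ok
  pos 8: x in {0,2,4}, choose 0; 4->0 ok
  pos 9: y in {1,3}, choose 1; 0->1 ok
  pos 10: x in {0,2,4}, choose 2; 1->2 ok
  pos 11: z in {5}, choose 5; 2->5 ok
  pos 12: x in {0,2,4}, choose 2; 5->2 ok
  pos 13: z in {5}, choose 5; 2->5 ok
  pos 14: y in {1,3}, choose 3; 5->3 ok
  pos 15: y in {1,3}, choose 3; 3->3 ok
  pos 16: x in {0,2,4}, choose 0; 3->0 ok
  pos 17: x in {0,2,4}, choose 0; 0->0 ok
  pos 18: y in {1,3}, choose 3; 0->3 ok
  pos 19: z in {5}, choose 5; 3->5 ok
  pos 20: y in {1,3}, choose 1; 5->1 ok
  pos 21: y in {1,3}, choose 3; 1->3 ok
  pos 22: z in {5}, choose 5; 3->5 ok
  pos 23: x in {0,2,4}, choose 4; 5->4 ok
  pos 24: y in {1,3}, choose 3; 4->3 ok
  pos 25: x in {0,2,4}, choose 4; 3->4 ok
  pos 26: y in {1,3}, choose 1; 4->1 ok
  pos 27: x in {0,2,4}, choose 2; 1->2 ok
  pos 28: z in {5}, choose 5; 2->5 ok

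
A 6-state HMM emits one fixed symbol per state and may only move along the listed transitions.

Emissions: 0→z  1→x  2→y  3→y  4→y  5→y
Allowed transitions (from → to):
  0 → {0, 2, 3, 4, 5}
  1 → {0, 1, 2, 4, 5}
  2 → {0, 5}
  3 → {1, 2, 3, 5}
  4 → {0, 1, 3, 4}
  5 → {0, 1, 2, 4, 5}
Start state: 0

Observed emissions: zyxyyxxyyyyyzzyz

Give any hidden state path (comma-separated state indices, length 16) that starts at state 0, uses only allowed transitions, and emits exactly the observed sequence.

  0: obs=z cand={0} pick 0 [start]
  1: obs=y cand={2,3,4,5} pick 5 [0->5 ok]
  2: obs=x cand={1} pick 1 [5->1 ok]
  3: obs=y cand={2,3,4,5} pick 4 [1->4 ok]
  4: obs=y cand={2,3,4,5} pick 4 [4->4 ok]
  5: obs=x cand={1} pick 1 [4->1 ok]
  6: obs=x cand={1} pick 1 [1->1 ok]
  7: obs=y cand={2,3,4,5} pick 4 [1->4 ok]
  8: obs=y cand={2,3,4,5} pick 3 [4->3 ok]
  9: obs=y cand={2,3,4,5} pick 3 [3->3 ok]
  10: obs=y cand={2,3,4,5} pick 5 [3->5 ok]
  11: obs=y cand={2,3,4,5} pick 2 [5->2 ok]
  12: obs=z cand={0} pick 0 [2->0 ok]
  13: obs=z cand={0} pick 0 [0->0 ok]
  14: obs=y cand={2,3,4,5} pick 2 [0->2 ok]
  15: obs=z cand={0} pick 0 [2->0 ok]

0,5,1,4,4,1,1,4,3,3,5,2,0,0,2,0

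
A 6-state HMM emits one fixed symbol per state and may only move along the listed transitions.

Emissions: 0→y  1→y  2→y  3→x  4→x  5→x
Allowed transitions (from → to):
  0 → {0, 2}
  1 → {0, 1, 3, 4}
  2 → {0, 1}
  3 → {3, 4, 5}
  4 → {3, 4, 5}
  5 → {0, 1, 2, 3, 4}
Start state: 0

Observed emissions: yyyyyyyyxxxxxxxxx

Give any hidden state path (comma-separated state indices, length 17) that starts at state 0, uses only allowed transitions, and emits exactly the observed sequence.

0,2,0,0,2,0,2,1,3,4,4,5,3,4,3,4,4

  t0 'y' -> {0,1,2}, take 0 (start)
  t1 'y' -> {0,1,2}, take 2 (0->2 ok)
  t2 'y' -> {0,1,2}, take 0 (2->0 ok)
  t3 'y' -> {0,1,2}, take 0 (0->0 ok)
  t4 'y' -> {0,1,2}, take 2 (0->2 ok)
  t5 'y' -> {0,1,2}, take 0 (2->0 ok)
  t6 'y' -> {0,1,2}, take 2 (0->2 ok)
  t7 'y' -> {0,1,2}, take 1 (2->1 ok)
  t8 'x' -> {3,4,5}, take 3 (1->3 ok)
  t9 'x' -> {3,4,5}, take 4 (3->4 ok)
  t10 'x' -> {3,4,5}, take 4 (4->4 ok)
  t11 'x' -> {3,4,5}, take 5 (4->5 ok)
  t12 'x' -> {3,4,5}, take 3 (5->3 ok)
  t13 'x' -> {3,4,5}, take 4 (3->4 ok)
  t14 'x' -> {3,4,5}, take 3 (4->3 ok)
  t15 'x' -> {3,4,5}, take 4 (3->4 ok)
  t16 'x' -> {3,4,5}, take 4 (4->4 ok)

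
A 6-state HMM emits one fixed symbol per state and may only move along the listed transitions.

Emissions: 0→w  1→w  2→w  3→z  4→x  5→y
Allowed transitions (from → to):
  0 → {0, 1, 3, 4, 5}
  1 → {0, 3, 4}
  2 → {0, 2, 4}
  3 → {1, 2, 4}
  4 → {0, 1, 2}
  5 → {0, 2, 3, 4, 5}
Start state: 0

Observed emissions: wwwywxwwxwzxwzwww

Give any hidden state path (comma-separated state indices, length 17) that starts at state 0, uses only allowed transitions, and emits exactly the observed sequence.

0,1,0,5,2,4,2,2,4,1,3,4,1,3,2,2,0

  [0] w  {0,1,2}  => 0  start
  [1] w  {0,1,2}  => 1  0->1 ok
  [2] w  {0,1,2}  => 0  1->0 ok
  [3] y  {5}  => 5  0->5 ok
  [4] w  {0,1,2}  => 2  5->2 ok
  [5] x  {4}  => 4  2->4 ok
  [6] w  {0,1,2}  => 2  4->2 ok
  [7] w  {0,1,2}  => 2  2->2 ok
  [8] x  {4}  => 4  2->4 ok
  [9] w  {0,1,2}  => 1  4->1 ok
  [10] z  {3}  => 3  1->3 ok
  [11] x  {4}  => 4  3->4 ok
  [12] w  {0,1,2}  => 1  4->1 ok
  [13] z  {3}  => 3  1->3 ok
  [14] w  {0,1,2}  => 2  3->2 ok
  [15] w  {0,1,2}  => 2  2->2 ok
  [16] w  {0,1,2}  => 0  2->0 ok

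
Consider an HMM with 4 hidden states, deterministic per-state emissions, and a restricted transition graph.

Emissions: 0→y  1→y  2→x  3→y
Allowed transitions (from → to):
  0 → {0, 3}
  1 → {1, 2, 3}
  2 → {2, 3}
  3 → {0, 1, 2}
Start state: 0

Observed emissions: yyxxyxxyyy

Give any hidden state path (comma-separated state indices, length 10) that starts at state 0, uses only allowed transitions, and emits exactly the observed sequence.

0,3,2,2,3,2,2,3,1,1

  [0] y  {0,1,3}  => 0  start
  [1] y  {0,1,3}  => 3  0->3 ok
  [2] x  {2}  => 2  3->2 ok
  [3] x  {2}  => 2  2->2 ok
  [4] y  {0,1,3}  => 3  2->3 ok
  [5] x  {2}  => 2  3->2 ok
  [6] x  {2}  => 2  2->2 ok
  [7] y  {0,1,3}  => 3  2->3 ok
  [8] y  {0,1,3}  => 1  3->1 ok
  [9] y  {0,1,3}  => 1  1->1 ok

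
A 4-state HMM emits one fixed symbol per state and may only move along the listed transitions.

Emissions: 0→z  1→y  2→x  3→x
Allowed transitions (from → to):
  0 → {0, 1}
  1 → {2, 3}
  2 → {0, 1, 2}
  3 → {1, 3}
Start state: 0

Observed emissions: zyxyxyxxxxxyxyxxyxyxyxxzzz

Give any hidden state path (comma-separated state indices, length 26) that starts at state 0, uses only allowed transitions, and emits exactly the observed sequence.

0,1,2,1,3,1,3,3,3,3,3,1,2,1,3,3,1,2,1,3,1,2,2,0,0,0

  [0] z  {0}  => 0  start
  [1] y  {1}  => 1  0->1 ok
  [2] x  {2,3}  => 2  1->2 ok
  [3] y  {1}  => 1  2->1 ok
  [4] x  {2,3}  => 3  1->3 ok
  [5] y  {1}  => 1  3->1 ok
  [6] x  {2,3}  => 3  1->3 ok
  [7] x  {2,3}  => 3  3->3 ok
  [8] x  {2,3}  => 3  3->3 ok
  [9] x  {2,3}  => 3  3->3 ok
  [10] x  {2,3}  => 3  3->3 ok
  [11] y  {1}  => 1  3->1 ok
  [12] x  {2,3}  => 2  1->2 ok
  [13] y  {1}  => 1  2->1 ok
  [14] x  {2,3}  => 3  1->3 ok
  [15] x  {2,3}  => 3  3->3 ok
  [16] y  {1}  => 1  3->1 ok
  [17] x  {2,3}  => 2  1->2 ok
  [18] y  {1}  => 1  2->1 ok
  [19] x  {2,3}  => 3  1->3 ok
  [20] y  {1}  => 1  3->1 ok
  [21] x  {2,3}  => 2  1->2 ok
  [22] x  {2,3}  => 2  2->2 ok
  [23] z  {0}  => 0  2->0 ok
  [24] z  {0}  => 0  0->0 ok
  [25] z  {0}  => 0  0->0 ok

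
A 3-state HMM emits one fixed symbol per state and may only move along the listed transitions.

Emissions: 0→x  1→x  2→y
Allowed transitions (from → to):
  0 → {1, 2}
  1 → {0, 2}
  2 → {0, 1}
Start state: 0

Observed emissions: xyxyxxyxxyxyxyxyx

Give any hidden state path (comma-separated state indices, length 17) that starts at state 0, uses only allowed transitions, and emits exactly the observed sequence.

  pos 0: x in {0,1}, choose 0; start
  pos 1: y in {2}, choose 2; 0->2 ok
  pos 2: x in {0,1}, choose 1; 2->1 ok
  pos 3: y in {2}, choose 2; 1->2 ok
  pos 4: x in {0,1}, choose 1; 2->1 ok
  pos 5: x in {0,1}, choose 0; 1->0 ok
  pos 6: y in {2}, choose 2; 0->2 ok
  pos 7: x in {0,1}, choose 0; 2->0 ok
  pos 8: x in {0,1}, choose 1; 0->1 ok
  pos 9: y in {2}, choose 2; 1->2 ok
  pos 10: x in {0,1}, choose 0; 2->0 ok
  pos 11: y in {2}, choose 2; 0->2 ok
  pos 12: x in {0,1}, choose 0; 2->0 ok
  pos 13: y in {2}, choose 2; 0->2 ok
  pos 14: x in {0,1}, choose 1; 2->1 ok
  pos 15: y in {2}, choose 2; 1->2 ok
  pos 16: x in {0,1}, choose 0; 2->0 ok

0,2,1,2,1,0,2,0,1,2,0,2,0,2,1,2,0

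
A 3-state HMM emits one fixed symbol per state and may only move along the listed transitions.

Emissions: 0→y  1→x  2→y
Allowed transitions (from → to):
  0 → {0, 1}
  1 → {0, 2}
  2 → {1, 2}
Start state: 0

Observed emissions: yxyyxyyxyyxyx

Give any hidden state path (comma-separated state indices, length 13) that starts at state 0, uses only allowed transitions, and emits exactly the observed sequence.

  0: obs=y cand={0,2} pick 0 [start]
  1: obs=x cand={1} pick 1 [0->1 ok]
  2: obs=y cand={0,2} pick 2 [1->2 ok]
  3: obs=y cand={0,2} pick 2 [2->2 ok]
  4: obs=x cand={1} pick 1 [2->1 ok]
  5: obs=y cand={0,2} pick 0 [1->0 ok]
  6: obs=y cand={0,2} pick 0 [0->0 ok]
  7: obs=x cand={1} pick 1 [0->1 ok]
  8: obs=y cand={0,2} pick 0 [1->0 ok]
  9: obs=y cand={0,2} pick 0 [0->0 ok]
  10: obs=x cand={1} pick 1 [0->1 ok]
  11: obs=y cand={0,2} pick 2 [1->2 ok]
  12: obs=x cand={1} pick 1 [2->1 ok]

0,1,2,2,1,0,0,1,0,0,1,2,1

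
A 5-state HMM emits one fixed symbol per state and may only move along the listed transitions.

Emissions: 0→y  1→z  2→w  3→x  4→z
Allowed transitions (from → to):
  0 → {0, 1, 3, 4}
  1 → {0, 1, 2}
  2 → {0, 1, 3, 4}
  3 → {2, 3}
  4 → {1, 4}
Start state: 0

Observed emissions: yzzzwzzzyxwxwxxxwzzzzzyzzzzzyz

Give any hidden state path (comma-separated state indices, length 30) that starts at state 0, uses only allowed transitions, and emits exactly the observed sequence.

0,4,1,1,2,4,4,1,0,3,2,3,2,3,3,3,2,4,4,1,1,1,0,4,4,4,4,1,0,4

  t0 'y' -> {0}, take 0 (start)
  t1 'z' -> {1,4}, take 4 (0->4 ok)
  t2 'z' -> {1,4}, take 1 (4->1 ok)
  t3 'z' -> {1,4}, take 1 (1->1 ok)
  t4 'w' -> {2}, take 2 (1->2 ok)
  t5 'z' -> {1,4}, take 4 (2->4 ok)
  t6 'z' -> {1,4}, take 4 (4->4 ok)
  t7 'z' -> {1,4}, take 1 (4->1 ok)
  t8 'y' -> {0}, take 0 (1->0 ok)
  t9 'x' -> {3}, take 3 (0->3 ok)
  t10 'w' -> {2}, take 2 (3->2 ok)
  t11 'x' -> {3}, take 3 (2->3 ok)
  t12 'w' -> {2}, take 2 (3->2 ok)
  t13 'x' -> {3}, take 3 (2->3 ok)
  t14 'x' -> {3}, take 3 (3->3 ok)
  t15 'x' -> {3}, take 3 (3->3 ok)
  t16 'w' -> {2}, take 2 (3->2 ok)
  t17 'z' -> {1,4}, take 4 (2->4 ok)
  t18 'z' -> {1,4}, take 4 (4->4 ok)
  t19 'z' -> {1,4}, take 1 (4->1 ok)
  t20 'z' -> {1,4}, take 1 (1->1 ok)
  t21 'z' -> {1,4}, take 1 (1->1 ok)
  t22 'y' -> {0}, take 0 (1->0 ok)
  t23 'z' -> {1,4}, take 4 (0->4 ok)
  t24 'z' -> {1,4}, take 4 (4->4 ok)
  t25 'z' -> {1,4}, take 4 (4->4 ok)
  t26 'z' -> {1,4}, take 4 (4->4 ok)
  t27 'z' -> {1,4}, take 1 (4->1 ok)
  t28 'y' -> {0}, take 0 (1->0 ok)
  t29 'z' -> {1,4}, take 4 (0->4 ok)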